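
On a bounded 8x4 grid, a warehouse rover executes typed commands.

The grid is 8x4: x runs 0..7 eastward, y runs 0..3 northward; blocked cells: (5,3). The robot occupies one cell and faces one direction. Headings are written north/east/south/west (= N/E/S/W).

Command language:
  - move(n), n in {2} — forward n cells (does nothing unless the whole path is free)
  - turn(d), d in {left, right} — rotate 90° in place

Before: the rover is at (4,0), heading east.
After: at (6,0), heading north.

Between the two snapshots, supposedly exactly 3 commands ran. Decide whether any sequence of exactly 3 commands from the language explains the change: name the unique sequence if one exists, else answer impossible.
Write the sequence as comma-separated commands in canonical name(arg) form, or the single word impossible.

move(2), move(2), turn(left)

key: running turn(left) before move(2) would end elsewhere — order is forced
t0: at (4,0), heading east
t=1 move(2) ⇒ at (6,0), heading east
t=2 move(2) ⇒ at (6,0), heading east
t=3 turn(left) ⇒ at (6,0), heading north
uniquely the one of 27 3-step routes that fits.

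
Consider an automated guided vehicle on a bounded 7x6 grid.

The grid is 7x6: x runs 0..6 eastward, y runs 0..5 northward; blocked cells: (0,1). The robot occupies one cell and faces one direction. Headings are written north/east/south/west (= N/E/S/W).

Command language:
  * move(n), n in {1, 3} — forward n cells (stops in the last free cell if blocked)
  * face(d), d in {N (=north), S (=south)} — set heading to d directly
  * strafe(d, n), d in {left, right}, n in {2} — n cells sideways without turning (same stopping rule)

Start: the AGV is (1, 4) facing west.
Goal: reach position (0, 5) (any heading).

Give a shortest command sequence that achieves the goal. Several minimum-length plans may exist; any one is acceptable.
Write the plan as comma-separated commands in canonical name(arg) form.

start: (1, 4) facing west
[1] after strafe(right, 2): (1, 5) facing west
[2] after move(1): (0, 5) facing west
shorter routes all fall short; 2 is best.

strafe(right, 2), move(1)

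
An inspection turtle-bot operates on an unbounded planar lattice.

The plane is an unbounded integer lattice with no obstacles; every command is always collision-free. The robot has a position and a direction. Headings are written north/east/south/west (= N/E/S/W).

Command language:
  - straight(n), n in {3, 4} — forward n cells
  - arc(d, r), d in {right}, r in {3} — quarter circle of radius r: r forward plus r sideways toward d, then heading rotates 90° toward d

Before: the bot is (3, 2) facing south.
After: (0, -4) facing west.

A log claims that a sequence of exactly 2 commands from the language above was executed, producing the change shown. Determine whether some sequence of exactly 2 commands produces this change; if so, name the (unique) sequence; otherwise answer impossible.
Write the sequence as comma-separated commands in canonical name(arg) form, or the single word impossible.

key: order matters: swapping straight(3) and arc(right, 3) lands elsewhere
start: (3, 2) facing south
t=1 straight(3) ⇒ (3, -1) facing south
t=2 arc(right, 3) ⇒ (0, -4) facing west
all 9 alternatives checked — unique.

straight(3), arc(right, 3)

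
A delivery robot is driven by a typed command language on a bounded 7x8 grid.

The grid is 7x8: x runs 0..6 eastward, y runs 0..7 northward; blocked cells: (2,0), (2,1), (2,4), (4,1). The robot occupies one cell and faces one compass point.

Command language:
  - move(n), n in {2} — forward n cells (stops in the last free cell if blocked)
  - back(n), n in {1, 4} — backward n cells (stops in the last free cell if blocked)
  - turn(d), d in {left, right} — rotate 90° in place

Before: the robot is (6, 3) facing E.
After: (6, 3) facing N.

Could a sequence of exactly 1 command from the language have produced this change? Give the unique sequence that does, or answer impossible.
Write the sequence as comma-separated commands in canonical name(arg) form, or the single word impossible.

turn(left)

key: (6,3) unchanged — the single command moves nothing
t0: (6, 3) facing E
step 1 (turn(left)): (6, 3) facing N
all 5 alternatives checked — unique.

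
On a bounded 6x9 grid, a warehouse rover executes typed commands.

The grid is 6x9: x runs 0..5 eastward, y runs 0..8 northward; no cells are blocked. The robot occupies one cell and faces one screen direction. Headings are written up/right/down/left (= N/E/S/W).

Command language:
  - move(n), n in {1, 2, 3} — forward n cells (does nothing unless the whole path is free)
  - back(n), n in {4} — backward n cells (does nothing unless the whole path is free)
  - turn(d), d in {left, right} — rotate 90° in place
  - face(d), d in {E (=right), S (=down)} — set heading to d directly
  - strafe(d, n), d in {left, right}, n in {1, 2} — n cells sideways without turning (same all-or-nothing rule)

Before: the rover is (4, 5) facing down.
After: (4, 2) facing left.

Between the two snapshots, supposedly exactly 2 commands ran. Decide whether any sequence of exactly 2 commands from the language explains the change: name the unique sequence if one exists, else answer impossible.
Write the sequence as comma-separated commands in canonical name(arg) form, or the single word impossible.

key: order matters: swapping move(3) and turn(right) lands elsewhere
start: (4, 5) facing down
t=1 move(3) ⇒ (4, 2) facing down
t=2 turn(right) ⇒ (4, 2) facing left
no other 2-command option fits: unique.

move(3), turn(right)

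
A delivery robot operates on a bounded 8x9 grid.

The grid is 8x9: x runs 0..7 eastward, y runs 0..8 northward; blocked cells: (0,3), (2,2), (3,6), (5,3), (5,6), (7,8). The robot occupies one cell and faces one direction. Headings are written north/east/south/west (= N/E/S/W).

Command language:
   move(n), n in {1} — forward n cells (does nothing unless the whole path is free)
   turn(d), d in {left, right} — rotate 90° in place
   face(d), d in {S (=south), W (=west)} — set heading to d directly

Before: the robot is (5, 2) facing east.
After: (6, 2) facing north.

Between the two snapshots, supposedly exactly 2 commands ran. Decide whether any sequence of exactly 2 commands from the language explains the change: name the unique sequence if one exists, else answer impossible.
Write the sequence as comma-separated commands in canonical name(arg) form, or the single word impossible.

move(1), turn(left)

key: position moved to (6,2) AND the heading swung to N — translation plus rotation needed
t0: (5, 2) facing east
[1] after move(1): (6, 2) facing east
[2] after turn(left): (6, 2) facing north
uniquely the one of 25 2-step routes that fits.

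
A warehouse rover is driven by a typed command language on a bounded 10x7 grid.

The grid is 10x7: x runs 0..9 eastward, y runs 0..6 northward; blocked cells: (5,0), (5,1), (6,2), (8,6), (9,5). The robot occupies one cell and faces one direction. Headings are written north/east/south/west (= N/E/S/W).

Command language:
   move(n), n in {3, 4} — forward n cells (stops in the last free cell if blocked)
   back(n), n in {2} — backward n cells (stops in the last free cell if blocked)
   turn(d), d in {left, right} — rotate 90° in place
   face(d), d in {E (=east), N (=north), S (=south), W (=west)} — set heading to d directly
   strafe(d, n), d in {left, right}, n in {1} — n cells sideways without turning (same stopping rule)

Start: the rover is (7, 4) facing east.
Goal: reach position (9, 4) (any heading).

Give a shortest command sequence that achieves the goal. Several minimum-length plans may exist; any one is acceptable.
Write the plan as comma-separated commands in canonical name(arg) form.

begin: (7, 4) facing east
1. move(3) → (9, 4) facing east
no 0-step plan works, so 1 is optimal.

move(3)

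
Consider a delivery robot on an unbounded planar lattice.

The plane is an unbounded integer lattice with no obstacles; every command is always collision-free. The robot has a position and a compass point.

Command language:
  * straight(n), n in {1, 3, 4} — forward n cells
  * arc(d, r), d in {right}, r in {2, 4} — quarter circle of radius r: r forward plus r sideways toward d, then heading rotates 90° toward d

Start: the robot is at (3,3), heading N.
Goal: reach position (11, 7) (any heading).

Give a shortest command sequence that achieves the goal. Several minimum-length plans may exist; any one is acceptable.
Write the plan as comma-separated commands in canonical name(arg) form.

t0: at (3,3), heading N
1. arc(right, 4) → at (7,7), heading E
2. straight(4) → at (11,7), heading E
minimal: 2 command(s), checked below 2.

arc(right, 4), straight(4)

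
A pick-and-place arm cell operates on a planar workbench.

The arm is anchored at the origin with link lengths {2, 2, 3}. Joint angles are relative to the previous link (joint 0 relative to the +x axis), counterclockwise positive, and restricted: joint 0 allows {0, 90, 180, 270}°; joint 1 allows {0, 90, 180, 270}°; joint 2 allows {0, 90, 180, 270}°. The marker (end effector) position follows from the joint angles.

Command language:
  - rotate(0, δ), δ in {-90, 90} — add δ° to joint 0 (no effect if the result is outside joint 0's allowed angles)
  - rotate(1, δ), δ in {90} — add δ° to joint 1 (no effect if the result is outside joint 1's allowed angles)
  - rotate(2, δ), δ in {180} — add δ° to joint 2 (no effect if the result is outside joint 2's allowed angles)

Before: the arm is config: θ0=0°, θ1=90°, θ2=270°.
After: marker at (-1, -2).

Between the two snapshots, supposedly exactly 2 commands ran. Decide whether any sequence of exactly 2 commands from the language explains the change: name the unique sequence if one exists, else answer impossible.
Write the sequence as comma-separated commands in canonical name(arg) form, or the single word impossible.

initial: config: θ0=0°, θ1=90°, θ2=270°
t=1 rotate(1, 90) ⇒ config: θ0=0°, θ1=180°, θ2=270°
t=2 rotate(1, 90) ⇒ config: θ0=0°, θ1=270°, θ2=270°
uniquely the one of 16 2-step routes that fits.

rotate(1, 90), rotate(1, 90)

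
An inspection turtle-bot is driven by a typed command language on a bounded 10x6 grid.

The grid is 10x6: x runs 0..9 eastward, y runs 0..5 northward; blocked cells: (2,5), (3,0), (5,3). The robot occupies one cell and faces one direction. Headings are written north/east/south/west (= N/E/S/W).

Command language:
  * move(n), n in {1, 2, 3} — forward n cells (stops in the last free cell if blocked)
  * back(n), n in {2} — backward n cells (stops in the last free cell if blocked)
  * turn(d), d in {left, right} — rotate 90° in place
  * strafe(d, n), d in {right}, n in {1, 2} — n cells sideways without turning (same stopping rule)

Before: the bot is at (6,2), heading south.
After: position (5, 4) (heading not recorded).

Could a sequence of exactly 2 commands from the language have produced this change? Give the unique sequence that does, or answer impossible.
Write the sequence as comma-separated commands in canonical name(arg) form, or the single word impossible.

key: order matters: swapping back(2) and strafe(right, 1) lands elsewhere
begin: at (6,2), heading south
step 1 (back(2)): at (6,4), heading south
step 2 (strafe(right, 1)): at (5,4), heading south
uniquely the one of 64 2-step routes that fits.

back(2), strafe(right, 1)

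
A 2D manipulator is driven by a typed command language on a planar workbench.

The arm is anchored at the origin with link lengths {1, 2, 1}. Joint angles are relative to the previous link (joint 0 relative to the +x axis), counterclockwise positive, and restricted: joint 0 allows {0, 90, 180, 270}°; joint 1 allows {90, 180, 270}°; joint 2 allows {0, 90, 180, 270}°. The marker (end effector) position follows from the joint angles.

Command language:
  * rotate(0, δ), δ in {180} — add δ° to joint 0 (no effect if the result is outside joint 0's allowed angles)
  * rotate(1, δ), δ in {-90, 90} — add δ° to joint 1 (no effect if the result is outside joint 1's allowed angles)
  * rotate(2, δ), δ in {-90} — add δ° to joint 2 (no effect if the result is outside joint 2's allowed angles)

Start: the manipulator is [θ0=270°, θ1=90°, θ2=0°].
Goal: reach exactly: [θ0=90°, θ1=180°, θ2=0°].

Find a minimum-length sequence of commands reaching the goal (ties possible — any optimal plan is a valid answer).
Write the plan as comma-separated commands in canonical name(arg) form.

rotate(1, 90), rotate(0, 180)

start: [θ0=270°, θ1=90°, θ2=0°]
1. rotate(1, 90) → [θ0=270°, θ1=180°, θ2=0°]
2. rotate(0, 180) → [θ0=90°, θ1=180°, θ2=0°]
nothing shorter than 2 reaches the goal.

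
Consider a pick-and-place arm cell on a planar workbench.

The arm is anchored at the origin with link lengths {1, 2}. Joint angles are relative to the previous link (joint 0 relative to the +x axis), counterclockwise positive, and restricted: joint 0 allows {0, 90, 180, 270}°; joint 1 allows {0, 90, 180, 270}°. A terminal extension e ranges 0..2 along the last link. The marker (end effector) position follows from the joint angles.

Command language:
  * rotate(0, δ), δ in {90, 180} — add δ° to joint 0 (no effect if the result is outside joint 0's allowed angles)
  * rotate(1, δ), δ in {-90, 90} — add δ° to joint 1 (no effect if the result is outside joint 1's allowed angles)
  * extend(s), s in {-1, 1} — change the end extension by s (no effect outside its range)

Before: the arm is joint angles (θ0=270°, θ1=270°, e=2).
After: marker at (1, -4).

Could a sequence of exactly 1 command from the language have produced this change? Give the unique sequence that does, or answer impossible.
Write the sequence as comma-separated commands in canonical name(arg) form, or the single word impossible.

initial: joint angles (θ0=270°, θ1=270°, e=2)
1. rotate(0, 90) → joint angles (θ0=0°, θ1=270°, e=2)
no other 1-command option fits: unique.

rotate(0, 90)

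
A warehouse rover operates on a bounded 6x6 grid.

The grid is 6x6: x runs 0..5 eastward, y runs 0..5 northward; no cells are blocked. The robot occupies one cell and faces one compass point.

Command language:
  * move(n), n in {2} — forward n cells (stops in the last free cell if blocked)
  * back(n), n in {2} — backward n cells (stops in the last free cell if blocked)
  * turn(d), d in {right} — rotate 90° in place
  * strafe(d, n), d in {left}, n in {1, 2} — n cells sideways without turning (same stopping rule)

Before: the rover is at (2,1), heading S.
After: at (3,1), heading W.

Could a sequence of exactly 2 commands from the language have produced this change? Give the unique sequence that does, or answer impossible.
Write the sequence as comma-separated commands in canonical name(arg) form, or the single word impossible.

strafe(left, 1), turn(right)

key: running turn(right) before strafe(left, 1) would end elsewhere — order is forced
from: at (2,1), heading S
step 1 (strafe(left, 1)): at (3,1), heading S
step 2 (turn(right)): at (3,1), heading W
no rival 2-sequence matches.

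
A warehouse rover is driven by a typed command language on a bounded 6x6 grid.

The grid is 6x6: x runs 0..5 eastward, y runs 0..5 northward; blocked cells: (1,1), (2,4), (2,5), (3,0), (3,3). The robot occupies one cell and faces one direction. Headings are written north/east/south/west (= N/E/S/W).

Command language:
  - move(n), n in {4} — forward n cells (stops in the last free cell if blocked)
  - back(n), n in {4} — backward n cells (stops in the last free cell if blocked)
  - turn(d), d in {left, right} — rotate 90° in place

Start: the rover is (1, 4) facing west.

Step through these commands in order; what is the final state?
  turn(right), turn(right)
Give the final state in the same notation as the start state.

(1, 4) facing east

initial: (1, 4) facing west
step 1 (turn(right)): (1, 4) facing north
step 2 (turn(right)): (1, 4) facing east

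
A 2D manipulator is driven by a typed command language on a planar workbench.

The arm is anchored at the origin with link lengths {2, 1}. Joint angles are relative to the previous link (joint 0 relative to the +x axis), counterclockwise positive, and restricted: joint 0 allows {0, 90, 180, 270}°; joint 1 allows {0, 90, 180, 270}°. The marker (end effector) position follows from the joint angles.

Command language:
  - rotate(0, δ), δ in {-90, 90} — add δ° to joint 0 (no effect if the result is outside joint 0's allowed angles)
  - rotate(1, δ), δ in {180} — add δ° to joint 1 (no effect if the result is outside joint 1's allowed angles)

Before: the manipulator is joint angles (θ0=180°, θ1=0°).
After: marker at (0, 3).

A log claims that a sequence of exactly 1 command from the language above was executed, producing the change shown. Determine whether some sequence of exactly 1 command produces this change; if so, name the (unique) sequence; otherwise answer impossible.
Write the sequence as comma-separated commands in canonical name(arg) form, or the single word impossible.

start: joint angles (θ0=180°, θ1=0°)
step 1 (rotate(0, -90)): joint angles (θ0=90°, θ1=0°)
uniquely the one of 3 1-step routes that fits.

rotate(0, -90)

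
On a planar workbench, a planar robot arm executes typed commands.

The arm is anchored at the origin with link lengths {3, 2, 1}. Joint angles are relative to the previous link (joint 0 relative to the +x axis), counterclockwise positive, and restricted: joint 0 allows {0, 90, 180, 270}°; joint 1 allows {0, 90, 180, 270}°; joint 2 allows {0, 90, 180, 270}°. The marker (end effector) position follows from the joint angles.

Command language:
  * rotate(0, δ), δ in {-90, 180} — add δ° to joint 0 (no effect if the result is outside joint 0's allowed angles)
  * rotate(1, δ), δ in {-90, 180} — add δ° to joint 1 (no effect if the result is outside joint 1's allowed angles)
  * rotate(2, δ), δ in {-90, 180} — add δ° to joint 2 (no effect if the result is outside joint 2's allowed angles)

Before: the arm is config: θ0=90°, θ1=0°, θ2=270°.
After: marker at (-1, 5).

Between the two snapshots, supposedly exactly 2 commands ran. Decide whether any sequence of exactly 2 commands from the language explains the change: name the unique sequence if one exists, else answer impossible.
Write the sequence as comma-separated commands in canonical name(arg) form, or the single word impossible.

start: config: θ0=90°, θ1=0°, θ2=270°
[1] after rotate(2, -90): config: θ0=90°, θ1=0°, θ2=180°
[2] after rotate(2, -90): config: θ0=90°, θ1=0°, θ2=90°
no rival 2-sequence matches.

rotate(2, -90), rotate(2, -90)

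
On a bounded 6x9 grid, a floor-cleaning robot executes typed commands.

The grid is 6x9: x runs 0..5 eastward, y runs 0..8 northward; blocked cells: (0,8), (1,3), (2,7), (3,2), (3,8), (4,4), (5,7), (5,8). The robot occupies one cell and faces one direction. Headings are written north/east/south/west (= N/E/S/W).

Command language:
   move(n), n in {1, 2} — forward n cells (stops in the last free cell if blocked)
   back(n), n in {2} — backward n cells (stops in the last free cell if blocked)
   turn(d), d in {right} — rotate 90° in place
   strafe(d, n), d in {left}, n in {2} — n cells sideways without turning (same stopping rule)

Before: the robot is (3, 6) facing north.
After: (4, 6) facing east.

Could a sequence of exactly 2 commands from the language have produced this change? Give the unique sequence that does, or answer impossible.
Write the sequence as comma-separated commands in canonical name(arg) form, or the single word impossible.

turn(right), move(1)

key: order matters: swapping turn(right) and move(1) lands elsewhere
initial: (3, 6) facing north
1. turn(right) → (3, 6) facing east
2. move(1) → (4, 6) facing east
no rival 2-sequence matches.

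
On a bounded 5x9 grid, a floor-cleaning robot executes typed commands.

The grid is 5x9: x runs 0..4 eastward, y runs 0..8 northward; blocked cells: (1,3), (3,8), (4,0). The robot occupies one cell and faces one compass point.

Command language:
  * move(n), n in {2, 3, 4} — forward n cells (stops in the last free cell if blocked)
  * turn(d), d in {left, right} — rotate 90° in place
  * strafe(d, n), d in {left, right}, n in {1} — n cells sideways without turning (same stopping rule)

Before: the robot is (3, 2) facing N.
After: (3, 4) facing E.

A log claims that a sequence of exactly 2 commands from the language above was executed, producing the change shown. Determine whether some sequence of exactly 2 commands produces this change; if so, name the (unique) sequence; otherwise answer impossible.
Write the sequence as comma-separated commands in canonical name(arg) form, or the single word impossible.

move(2), turn(right)

key: cell and facing (now E) both changed — the 2 commands mix motion and turning
initial: (3, 2) facing N
step 1 (move(2)): (3, 4) facing N
step 2 (turn(right)): (3, 4) facing E
uniquely the one of 49 2-step routes that fits.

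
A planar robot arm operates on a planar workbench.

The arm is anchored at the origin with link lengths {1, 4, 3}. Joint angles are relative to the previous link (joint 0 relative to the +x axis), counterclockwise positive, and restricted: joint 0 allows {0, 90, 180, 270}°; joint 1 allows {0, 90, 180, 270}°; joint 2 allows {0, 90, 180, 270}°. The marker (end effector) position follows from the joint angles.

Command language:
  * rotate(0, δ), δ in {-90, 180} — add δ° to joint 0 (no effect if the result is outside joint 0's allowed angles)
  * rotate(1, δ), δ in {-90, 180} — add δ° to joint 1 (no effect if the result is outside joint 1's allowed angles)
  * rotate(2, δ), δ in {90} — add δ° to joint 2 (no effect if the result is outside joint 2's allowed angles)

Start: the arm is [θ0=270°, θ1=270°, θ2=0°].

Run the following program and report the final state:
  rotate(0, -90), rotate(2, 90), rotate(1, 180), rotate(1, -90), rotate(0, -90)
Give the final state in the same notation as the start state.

initial: [θ0=270°, θ1=270°, θ2=0°]
[1] after rotate(0, -90): [θ0=180°, θ1=270°, θ2=0°]
[2] after rotate(2, 90): [θ0=180°, θ1=270°, θ2=90°]
[3] after rotate(1, 180): [θ0=180°, θ1=90°, θ2=90°]
[4] after rotate(1, -90): [θ0=180°, θ1=0°, θ2=90°]
[5] after rotate(0, -90): [θ0=90°, θ1=0°, θ2=90°]

[θ0=90°, θ1=0°, θ2=90°]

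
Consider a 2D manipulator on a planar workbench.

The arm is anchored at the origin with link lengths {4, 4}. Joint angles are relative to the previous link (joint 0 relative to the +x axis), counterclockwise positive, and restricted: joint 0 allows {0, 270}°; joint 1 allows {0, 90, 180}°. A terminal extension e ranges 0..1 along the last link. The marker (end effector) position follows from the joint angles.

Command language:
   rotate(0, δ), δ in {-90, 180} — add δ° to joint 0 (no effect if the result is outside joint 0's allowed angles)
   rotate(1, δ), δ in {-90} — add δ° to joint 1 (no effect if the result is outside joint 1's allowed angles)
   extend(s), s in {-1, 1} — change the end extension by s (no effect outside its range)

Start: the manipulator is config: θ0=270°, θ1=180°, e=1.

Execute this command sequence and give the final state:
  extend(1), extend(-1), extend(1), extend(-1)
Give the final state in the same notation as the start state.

from: config: θ0=270°, θ1=180°, e=1
1. extend(1) → config: θ0=270°, θ1=180°, e=1
2. extend(-1) → config: θ0=270°, θ1=180°, e=0
3. extend(1) → config: θ0=270°, θ1=180°, e=1
4. extend(-1) → config: θ0=270°, θ1=180°, e=0

config: θ0=270°, θ1=180°, e=0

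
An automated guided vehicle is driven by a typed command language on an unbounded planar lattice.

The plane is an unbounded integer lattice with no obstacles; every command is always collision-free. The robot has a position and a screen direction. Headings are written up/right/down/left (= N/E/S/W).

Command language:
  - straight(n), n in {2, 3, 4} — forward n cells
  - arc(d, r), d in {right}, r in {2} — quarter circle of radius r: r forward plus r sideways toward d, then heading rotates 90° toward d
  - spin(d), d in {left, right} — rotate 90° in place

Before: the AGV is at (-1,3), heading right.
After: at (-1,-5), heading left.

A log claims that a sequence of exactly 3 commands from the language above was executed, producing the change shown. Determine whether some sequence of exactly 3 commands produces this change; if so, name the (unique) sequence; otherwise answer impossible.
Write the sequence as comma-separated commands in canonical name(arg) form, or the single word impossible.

arc(right, 2), straight(4), arc(right, 2)

key: cell and facing (now W) both changed — the 3 commands mix motion and turning
begin: at (-1,3), heading right
t=1 arc(right, 2) ⇒ at (1,1), heading down
t=2 straight(4) ⇒ at (1,-3), heading down
t=3 arc(right, 2) ⇒ at (-1,-5), heading left
all 216 alternatives checked — unique.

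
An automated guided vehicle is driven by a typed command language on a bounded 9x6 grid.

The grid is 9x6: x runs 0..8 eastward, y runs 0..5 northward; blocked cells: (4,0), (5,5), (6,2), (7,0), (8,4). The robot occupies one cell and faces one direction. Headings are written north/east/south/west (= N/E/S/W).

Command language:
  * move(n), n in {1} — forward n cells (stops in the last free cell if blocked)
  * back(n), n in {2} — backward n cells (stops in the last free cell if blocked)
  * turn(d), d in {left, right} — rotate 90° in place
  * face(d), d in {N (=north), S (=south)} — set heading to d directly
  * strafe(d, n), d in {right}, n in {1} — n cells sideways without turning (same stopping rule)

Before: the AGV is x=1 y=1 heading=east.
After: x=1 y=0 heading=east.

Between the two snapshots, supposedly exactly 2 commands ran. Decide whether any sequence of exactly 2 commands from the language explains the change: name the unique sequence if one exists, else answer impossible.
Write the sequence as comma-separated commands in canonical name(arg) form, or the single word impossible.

strafe(right, 1), strafe(right, 1)

key: heading stays E — no command in the sequence turns
begin: x=1 y=1 heading=east
step 1 (strafe(right, 1)): x=1 y=0 heading=east
step 2 (strafe(right, 1)): x=1 y=0 heading=east
all 49 alternatives checked — unique.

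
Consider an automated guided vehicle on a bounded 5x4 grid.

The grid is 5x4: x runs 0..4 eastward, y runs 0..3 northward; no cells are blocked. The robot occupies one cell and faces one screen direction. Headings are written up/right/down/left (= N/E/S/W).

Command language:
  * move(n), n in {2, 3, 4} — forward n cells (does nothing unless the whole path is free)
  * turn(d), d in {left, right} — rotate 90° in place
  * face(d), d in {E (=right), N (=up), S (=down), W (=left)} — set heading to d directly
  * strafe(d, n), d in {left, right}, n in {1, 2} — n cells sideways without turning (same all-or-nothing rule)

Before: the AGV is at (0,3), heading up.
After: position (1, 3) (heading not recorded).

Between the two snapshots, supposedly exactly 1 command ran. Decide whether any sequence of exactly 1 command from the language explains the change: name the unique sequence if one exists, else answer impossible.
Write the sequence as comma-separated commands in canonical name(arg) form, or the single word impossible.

strafe(right, 1)

begin: at (0,3), heading up
[1] after strafe(right, 1): at (1,3), heading up
all 13 alternatives checked — unique.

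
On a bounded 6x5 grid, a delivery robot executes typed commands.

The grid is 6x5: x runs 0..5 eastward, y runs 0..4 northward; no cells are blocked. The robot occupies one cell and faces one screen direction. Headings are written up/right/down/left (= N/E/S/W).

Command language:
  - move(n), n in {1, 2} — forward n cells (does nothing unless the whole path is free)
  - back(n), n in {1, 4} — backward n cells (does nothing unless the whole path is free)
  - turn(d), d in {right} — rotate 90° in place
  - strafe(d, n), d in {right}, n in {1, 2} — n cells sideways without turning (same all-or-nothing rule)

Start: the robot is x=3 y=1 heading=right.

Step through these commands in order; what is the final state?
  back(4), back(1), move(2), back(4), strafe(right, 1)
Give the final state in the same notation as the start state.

begin: x=3 y=1 heading=right
[1] after back(4): x=3 y=1 heading=right
[2] after back(1): x=2 y=1 heading=right
[3] after move(2): x=4 y=1 heading=right
[4] after back(4): x=0 y=1 heading=right
[5] after strafe(right, 1): x=0 y=0 heading=right

x=0 y=0 heading=right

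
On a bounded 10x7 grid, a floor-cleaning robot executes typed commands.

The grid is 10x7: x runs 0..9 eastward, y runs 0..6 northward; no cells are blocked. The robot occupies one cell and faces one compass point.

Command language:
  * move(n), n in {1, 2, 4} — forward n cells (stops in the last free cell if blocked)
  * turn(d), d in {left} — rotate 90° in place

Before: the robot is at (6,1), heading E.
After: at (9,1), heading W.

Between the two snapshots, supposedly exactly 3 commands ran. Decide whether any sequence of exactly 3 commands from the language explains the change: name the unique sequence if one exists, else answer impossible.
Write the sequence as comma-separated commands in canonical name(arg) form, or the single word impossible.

key: move(4) runs into the grid edge before its full distance
from: at (6,1), heading E
[1] after move(4): at (9,1), heading E
[2] after turn(left): at (9,1), heading N
[3] after turn(left): at (9,1), heading W
no other 3-command option fits: unique.

move(4), turn(left), turn(left)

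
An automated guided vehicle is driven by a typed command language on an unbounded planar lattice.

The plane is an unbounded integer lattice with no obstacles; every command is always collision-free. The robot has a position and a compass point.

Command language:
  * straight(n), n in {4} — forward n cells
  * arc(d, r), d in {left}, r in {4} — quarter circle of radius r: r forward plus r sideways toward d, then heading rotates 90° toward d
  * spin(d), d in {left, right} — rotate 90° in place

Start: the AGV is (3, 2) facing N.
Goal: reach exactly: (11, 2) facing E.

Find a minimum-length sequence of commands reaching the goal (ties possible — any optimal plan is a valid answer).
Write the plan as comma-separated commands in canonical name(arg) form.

spin(right), straight(4), straight(4)

begin: (3, 2) facing N
[1] after spin(right): (3, 2) facing E
[2] after straight(4): (7, 2) facing E
[3] after straight(4): (11, 2) facing E
shorter routes all fall short; 3 is best.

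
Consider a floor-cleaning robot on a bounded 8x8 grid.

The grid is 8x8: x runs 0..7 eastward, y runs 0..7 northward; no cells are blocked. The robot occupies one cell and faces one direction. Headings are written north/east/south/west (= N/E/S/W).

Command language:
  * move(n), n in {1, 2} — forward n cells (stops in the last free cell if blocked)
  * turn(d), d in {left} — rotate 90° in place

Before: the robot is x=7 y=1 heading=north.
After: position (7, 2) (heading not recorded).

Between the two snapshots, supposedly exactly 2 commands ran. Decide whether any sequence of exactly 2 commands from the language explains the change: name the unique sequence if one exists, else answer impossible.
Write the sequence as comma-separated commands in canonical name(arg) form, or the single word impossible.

move(1), turn(left)

key: running turn(left) before move(1) would end elsewhere — order is forced
start: x=7 y=1 heading=north
t=1 move(1) ⇒ x=7 y=2 heading=north
t=2 turn(left) ⇒ x=7 y=2 heading=west
uniquely the one of 9 2-step routes that fits.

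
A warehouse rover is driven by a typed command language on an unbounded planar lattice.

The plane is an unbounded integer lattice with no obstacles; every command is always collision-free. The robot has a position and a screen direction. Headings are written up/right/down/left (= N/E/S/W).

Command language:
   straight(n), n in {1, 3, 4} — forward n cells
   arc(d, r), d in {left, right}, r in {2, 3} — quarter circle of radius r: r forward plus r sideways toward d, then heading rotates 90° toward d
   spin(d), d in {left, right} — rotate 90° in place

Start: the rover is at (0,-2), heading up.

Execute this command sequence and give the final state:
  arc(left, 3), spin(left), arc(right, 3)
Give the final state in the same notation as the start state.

from: at (0,-2), heading up
step 1 (arc(left, 3)): at (-3,1), heading left
step 2 (spin(left)): at (-3,1), heading down
step 3 (arc(right, 3)): at (-6,-2), heading left

at (-6,-2), heading left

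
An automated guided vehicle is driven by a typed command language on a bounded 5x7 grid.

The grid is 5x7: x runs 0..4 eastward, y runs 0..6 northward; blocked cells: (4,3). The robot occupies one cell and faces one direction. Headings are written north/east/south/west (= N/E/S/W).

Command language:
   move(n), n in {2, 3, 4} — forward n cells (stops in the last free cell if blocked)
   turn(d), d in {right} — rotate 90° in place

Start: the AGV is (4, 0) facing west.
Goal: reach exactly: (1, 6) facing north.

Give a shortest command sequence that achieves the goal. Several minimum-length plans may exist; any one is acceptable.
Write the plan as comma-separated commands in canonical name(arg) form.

begin: (4, 0) facing west
t=1 move(3) ⇒ (1, 0) facing west
t=2 turn(right) ⇒ (1, 0) facing north
t=3 move(4) ⇒ (1, 4) facing north
t=4 move(4) ⇒ (1, 6) facing north
minimal: 4 command(s), checked below 4.

move(3), turn(right), move(4), move(4)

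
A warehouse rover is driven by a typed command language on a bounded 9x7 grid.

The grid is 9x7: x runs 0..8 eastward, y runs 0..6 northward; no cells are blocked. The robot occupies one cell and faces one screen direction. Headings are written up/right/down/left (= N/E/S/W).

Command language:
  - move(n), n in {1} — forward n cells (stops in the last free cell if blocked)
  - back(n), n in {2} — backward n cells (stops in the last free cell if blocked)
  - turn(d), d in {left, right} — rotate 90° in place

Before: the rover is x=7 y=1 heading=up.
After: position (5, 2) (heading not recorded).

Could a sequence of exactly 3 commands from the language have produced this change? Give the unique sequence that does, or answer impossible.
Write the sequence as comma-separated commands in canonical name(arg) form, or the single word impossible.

move(1), turn(right), back(2)

key: order matters: swapping move(1) and back(2) lands elsewhere
start: x=7 y=1 heading=up
[1] after move(1): x=7 y=2 heading=up
[2] after turn(right): x=7 y=2 heading=right
[3] after back(2): x=5 y=2 heading=right
all 64 alternatives checked — unique.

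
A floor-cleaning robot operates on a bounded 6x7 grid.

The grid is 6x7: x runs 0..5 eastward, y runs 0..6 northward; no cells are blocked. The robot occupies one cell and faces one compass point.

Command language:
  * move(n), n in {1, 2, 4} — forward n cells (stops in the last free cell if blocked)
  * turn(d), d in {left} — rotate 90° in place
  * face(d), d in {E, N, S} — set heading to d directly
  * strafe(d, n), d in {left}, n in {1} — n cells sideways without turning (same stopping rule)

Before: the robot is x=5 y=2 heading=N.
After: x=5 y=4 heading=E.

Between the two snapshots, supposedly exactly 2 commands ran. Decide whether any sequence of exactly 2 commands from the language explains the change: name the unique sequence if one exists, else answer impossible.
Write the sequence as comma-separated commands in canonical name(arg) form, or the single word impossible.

key: order matters: swapping move(2) and face(E) lands elsewhere
from: x=5 y=2 heading=N
[1] after move(2): x=5 y=4 heading=N
[2] after face(E): x=5 y=4 heading=E
all 64 alternatives checked — unique.

move(2), face(E)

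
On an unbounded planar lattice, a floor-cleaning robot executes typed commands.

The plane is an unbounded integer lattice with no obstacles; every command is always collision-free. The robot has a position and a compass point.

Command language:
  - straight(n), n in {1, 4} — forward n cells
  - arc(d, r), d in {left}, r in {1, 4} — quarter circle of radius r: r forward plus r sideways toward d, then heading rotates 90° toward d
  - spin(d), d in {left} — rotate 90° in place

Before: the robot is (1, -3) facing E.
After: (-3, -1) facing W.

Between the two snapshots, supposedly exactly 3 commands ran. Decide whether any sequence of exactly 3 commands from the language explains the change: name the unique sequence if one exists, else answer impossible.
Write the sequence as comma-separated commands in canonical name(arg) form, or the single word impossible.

key: running straight(4) before arc(left, 1) would end elsewhere — order is forced
begin: (1, -3) facing E
1. arc(left, 1) → (2, -2) facing N
2. arc(left, 1) → (1, -1) facing W
3. straight(4) → (-3, -1) facing W
all 125 alternatives checked — unique.

arc(left, 1), arc(left, 1), straight(4)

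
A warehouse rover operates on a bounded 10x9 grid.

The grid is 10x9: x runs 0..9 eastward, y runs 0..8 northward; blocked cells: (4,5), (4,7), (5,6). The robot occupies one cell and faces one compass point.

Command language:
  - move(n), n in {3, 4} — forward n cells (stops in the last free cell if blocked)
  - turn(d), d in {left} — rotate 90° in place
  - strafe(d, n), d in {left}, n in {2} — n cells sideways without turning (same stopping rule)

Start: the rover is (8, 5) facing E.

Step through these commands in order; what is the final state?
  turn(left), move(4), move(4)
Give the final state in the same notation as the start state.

begin: (8, 5) facing E
[1] after turn(left): (8, 5) facing N
[2] after move(4): (8, 8) facing N
[3] after move(4): (8, 8) facing N

(8, 8) facing N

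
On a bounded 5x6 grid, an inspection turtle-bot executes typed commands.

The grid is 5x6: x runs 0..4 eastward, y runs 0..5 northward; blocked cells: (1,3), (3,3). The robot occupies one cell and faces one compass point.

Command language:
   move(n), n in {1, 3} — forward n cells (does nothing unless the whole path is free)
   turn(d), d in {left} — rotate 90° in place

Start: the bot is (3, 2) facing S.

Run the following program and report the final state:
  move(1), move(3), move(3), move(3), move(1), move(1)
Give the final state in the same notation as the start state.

from: (3, 2) facing S
t=1 move(1) ⇒ (3, 1) facing S
t=2 move(3) ⇒ (3, 1) facing S
t=3 move(3) ⇒ (3, 1) facing S
t=4 move(3) ⇒ (3, 1) facing S
t=5 move(1) ⇒ (3, 0) facing S
t=6 move(1) ⇒ (3, 0) facing S

(3, 0) facing S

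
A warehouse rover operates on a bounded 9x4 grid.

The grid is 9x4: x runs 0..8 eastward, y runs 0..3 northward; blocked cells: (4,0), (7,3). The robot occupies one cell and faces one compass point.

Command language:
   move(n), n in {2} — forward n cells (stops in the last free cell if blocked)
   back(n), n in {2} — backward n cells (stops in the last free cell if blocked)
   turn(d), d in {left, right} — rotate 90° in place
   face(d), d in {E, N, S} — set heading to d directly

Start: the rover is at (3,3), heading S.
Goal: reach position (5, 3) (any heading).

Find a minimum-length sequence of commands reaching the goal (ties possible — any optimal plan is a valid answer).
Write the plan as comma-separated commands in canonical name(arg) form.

face(E), move(2)

initial: at (3,3), heading S
t=1 face(E) ⇒ at (3,3), heading E
t=2 move(2) ⇒ at (5,3), heading E
no 1-step plan works, so 2 is optimal.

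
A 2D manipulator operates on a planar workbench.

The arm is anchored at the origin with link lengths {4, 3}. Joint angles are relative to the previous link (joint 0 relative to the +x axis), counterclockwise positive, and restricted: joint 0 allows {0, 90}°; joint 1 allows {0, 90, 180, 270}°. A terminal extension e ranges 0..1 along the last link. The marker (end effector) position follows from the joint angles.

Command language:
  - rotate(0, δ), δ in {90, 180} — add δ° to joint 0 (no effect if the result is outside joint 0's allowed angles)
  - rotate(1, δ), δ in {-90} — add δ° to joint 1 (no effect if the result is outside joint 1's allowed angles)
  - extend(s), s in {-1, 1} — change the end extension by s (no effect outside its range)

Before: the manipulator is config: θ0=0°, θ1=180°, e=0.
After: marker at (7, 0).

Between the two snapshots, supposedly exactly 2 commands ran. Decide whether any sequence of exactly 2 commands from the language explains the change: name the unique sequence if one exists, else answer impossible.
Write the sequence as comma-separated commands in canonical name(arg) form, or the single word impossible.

initial: config: θ0=0°, θ1=180°, e=0
[1] after rotate(1, -90): config: θ0=0°, θ1=90°, e=0
[2] after rotate(1, -90): config: θ0=0°, θ1=0°, e=0
all 25 alternatives checked — unique.

rotate(1, -90), rotate(1, -90)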